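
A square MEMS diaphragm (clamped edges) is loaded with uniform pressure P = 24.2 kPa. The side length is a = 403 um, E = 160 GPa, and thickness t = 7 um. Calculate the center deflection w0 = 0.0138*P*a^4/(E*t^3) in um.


Step 1: Convert pressure to compatible units (E is in GPa, so P in GPa).
P = 24.2 kPa = 24.2e-6 GPa
Step 2: Compute numerator: 0.0138 * P * a^4.
a^4 = 403^4 = 26376683281
numerator = 0.0138 * 24.2e-6 * 26376683281 = 8.80876e+03
Step 3: Compute denominator: E * t^3 = 160 * 7^3 = 54880
Step 4: w0 = numerator / denominator = 8.80876e+03 / 54880 = 0.1605 um


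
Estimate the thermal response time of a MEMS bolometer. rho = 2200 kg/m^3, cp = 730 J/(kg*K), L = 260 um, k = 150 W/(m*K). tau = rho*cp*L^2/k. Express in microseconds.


Step 1: Convert L to m: L = 260e-6 m
Step 2: L^2 = (260e-6)^2 = 6.76e-08 m^2
Step 3: tau = 2200 * 730 * 6.76e-08 / 150 = 7.2377067e-04 s
Step 4: Convert to microseconds (multiply by 1e6).
tau = 723.771 us


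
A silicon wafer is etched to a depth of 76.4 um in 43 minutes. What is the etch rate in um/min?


Step 1: Etch rate = depth / time
Step 2: rate = 76.4 / 43
rate = 1.777 um/min


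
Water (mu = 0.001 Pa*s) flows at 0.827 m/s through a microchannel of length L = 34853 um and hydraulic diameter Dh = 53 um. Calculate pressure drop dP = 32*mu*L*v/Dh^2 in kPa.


Step 1: Convert to SI: L = 34853e-6 m, Dh = 53e-6 m
Step 2: dP = 32 * 0.001 * 34853e-6 * 0.827 / (53e-6)^2
Step 3: dP = 328355.21 Pa
Step 4: Convert to kPa: dP = 328.36 kPa


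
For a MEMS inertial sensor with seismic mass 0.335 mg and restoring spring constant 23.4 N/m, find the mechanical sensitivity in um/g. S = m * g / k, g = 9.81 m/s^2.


Step 1: Convert mass: m = 0.335 mg = 3.35e-07 kg
Step 2: S = m * g / k = 3.35e-07 * 9.81 / 23.4
Step 3: S = 1.40e-07 m/g
Step 4: Convert to um/g: S = 0.14 um/g


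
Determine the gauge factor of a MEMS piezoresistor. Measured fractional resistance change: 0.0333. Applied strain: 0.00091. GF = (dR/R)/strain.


Step 1: Identify values.
dR/R = 0.0333, strain = 0.00091
Step 2: GF = (dR/R) / strain = 0.0333 / 0.00091
GF = 36.6


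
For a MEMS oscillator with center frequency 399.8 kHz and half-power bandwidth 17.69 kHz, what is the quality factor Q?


Step 1: Q = f0 / bandwidth
Step 2: Q = 399.8 / 17.69
Q = 22.6


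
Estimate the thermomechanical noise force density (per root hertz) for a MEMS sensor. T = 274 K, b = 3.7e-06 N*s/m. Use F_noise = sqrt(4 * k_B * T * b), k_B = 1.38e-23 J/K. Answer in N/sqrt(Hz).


Step 1: Compute 4 * k_B * T * b
= 4 * 1.38e-23 * 274 * 3.7e-06
= 5.5962e-26 N^2/Hz
Step 2: F_noise = sqrt(5.5962e-26)
F_noise = 2.37e-13 N/sqrt(Hz)


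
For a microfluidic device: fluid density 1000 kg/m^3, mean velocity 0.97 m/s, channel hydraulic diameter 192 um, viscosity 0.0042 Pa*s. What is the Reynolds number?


Step 1: Convert Dh to meters: Dh = 192e-6 m
Step 2: Re = rho * v * Dh / mu
Re = 1000 * 0.97 * 192e-6 / 0.0042
Re = 44.343


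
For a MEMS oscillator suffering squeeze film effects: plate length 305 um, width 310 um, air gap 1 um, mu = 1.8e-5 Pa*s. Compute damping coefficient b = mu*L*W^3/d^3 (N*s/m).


Step 1: Convert to SI.
L = 305e-6 m, W = 310e-6 m, d = 1e-6 m
Step 2: W^3 = (310e-6)^3 = 2.98e-11 m^3
Step 3: d^3 = (1e-6)^3 = 1.00e-18 m^3
Step 4: b = 1.8e-5 * 305e-6 * 2.98e-11 / 1.00e-18
b = 1.64e-01 N*s/m


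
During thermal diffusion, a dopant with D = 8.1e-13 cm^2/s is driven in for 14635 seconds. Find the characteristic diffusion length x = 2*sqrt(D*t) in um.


Step 1: Compute D*t = 8.1e-13 * 14635 = 1.185435e-08 cm^2
Step 2: sqrt(D*t) = 1.08878e-04 cm
Step 3: x = 2 * 1.08878e-04 cm = 2.17756e-04 cm
Step 4: Convert to um (1 cm = 1e4 um): x = 2.178 um


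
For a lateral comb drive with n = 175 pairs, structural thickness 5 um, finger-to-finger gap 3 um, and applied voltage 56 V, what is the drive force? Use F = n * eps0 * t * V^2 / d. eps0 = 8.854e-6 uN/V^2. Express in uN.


Step 1: Parameters: n=175, eps0=8.854e-6 uN/V^2, t=5 um, V=56 V, d=3 um
Step 2: V^2 = 3136
Step 3: F = 175 * 8.854e-6 * 5 * 3136 / 3
F = 8.098 uN


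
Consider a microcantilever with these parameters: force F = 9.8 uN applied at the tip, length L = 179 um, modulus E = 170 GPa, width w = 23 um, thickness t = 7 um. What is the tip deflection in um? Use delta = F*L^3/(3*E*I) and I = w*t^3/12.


Step 1: Calculate the second moment of area.
I = w * t^3 / 12 = 23 * 7^3 / 12 = 657.4167 um^4
Step 2: Convert E to consistent units (1 GPa = 1000 uN/um^2).
E = 170 GPa = 170000 uN/um^2
Step 3: Calculate tip deflection.
delta = F * L^3 / (3 * E * I)
delta = 9.8 * 179^3 / (3 * 170000 * 657.4167)
delta = 0.1676 um


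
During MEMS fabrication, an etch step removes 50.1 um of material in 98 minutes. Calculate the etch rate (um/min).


Step 1: Etch rate = depth / time
Step 2: rate = 50.1 / 98
rate = 0.511 um/min


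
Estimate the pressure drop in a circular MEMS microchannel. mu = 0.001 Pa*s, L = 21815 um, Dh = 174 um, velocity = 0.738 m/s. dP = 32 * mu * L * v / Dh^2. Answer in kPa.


Step 1: Convert to SI: L = 21815e-6 m, Dh = 174e-6 m
Step 2: dP = 32 * 0.001 * 21815e-6 * 0.738 / (174e-6)^2
Step 3: dP = 17016.22 Pa
Step 4: Convert to kPa: dP = 17.02 kPa


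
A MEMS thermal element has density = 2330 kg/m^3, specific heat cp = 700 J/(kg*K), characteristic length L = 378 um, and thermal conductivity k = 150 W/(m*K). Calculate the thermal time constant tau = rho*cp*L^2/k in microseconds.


Step 1: Convert L to m: L = 378e-6 m
Step 2: L^2 = (378e-6)^2 = 1.42884e-07 m^2
Step 3: tau = 2330 * 700 * 1.42884e-07 / 150 = 1.55362536e-03 s
Step 4: Convert to microseconds (multiply by 1e6).
tau = 1553.625 us


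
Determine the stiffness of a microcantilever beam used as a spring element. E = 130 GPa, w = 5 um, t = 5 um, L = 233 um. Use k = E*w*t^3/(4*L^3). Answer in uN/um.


Step 1: Convert E to consistent units (1 GPa = 1000 uN/um^2).
E = 130 GPa = 130000 uN/um^2
Step 2: Compute t^3 = 5^3 = 125
Step 3: Compute L^3 = 233^3 = 12649337
Step 4: k = 130000 * 5 * 125 / (4 * 12649337)
k = 1.6058 uN/um


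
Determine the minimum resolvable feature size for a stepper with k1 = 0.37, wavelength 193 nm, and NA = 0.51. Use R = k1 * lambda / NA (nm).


Step 1: Identify values: k1 = 0.37, lambda = 193 nm, NA = 0.51
Step 2: R = k1 * lambda / NA
R = 0.37 * 193 / 0.51
R = 140.0 nm


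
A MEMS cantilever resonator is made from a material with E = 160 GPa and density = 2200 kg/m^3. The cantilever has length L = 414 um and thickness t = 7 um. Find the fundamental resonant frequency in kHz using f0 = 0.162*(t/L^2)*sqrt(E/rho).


Step 1: Convert units to SI.
t_SI = 7e-6 m, L_SI = 414e-6 m
Step 2: Calculate sqrt(E/rho).
sqrt(160e9 / 2200) = 8528.03 m/s
Step 3: Compute f0.
f0 = 0.162 * 7e-6 / (414e-6)^2 * 8528.03 = 56423.6 Hz = 56.42 kHz


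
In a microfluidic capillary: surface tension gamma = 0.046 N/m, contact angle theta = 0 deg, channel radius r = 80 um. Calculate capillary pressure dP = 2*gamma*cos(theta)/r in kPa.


Step 1: cos(0 deg) = 1.0
Step 2: Convert r to m: r = 80e-6 m
Step 3: dP = 2 * 0.046 * 1.0 / 80e-6 = 1150.0 Pa
Step 4: Convert Pa to kPa (divide by 1000).
dP = 1.15 kPa


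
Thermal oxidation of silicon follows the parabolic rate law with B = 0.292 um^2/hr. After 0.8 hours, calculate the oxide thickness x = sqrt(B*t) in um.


Step 1: Compute B*t = 0.292 * 0.8 = 0.2336
Step 2: x = sqrt(0.2336)
x = 0.483 um


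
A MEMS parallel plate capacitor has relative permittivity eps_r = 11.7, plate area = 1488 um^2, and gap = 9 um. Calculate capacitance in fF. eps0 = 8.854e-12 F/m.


Step 1: Convert area to m^2: A = 1488e-12 m^2
Step 2: Convert gap to m: d = 9e-6 m
Step 3: C = eps0 * eps_r * A / d
C = 8.854e-12 * 11.7 * 1488e-12 / 9e-6
Step 4: Convert to fF (multiply by 1e15).
C = 17.13 fF


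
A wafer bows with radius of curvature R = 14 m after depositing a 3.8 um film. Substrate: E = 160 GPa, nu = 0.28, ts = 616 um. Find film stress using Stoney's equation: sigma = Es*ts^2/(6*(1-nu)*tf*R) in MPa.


Step 1: Compute numerator: Es * ts^2 = 160 * 616^2 = 60712960 (GPa*um^2)
Step 2: Compute denominator (R in um): 6*(1-nu)*tf*R = 6*0.72*3.8*14e6 = 229824000.0 (um^2)
Step 3: sigma (GPa) = 60712960 / 229824000.0 = 2.64172e-01 GPa
Step 4: Convert to MPa (x1000): sigma = 264.2 MPa


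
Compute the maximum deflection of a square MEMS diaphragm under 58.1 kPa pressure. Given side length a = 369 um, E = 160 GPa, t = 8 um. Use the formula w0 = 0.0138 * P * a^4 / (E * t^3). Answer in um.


Step 1: Convert pressure to compatible units (E is in GPa, so P in GPa).
P = 58.1 kPa = 58.1e-6 GPa
Step 2: Compute numerator: 0.0138 * P * a^4.
a^4 = 369^4 = 18539817921
numerator = 0.0138 * 58.1e-6 * 18539817921 = 1.48649e+04
Step 3: Compute denominator: E * t^3 = 160 * 8^3 = 81920
Step 4: w0 = numerator / denominator = 1.48649e+04 / 81920 = 0.1815 um


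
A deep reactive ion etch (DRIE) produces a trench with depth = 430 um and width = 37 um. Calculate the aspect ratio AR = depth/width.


Step 1: AR = depth / width
Step 2: AR = 430 / 37
AR = 11.6


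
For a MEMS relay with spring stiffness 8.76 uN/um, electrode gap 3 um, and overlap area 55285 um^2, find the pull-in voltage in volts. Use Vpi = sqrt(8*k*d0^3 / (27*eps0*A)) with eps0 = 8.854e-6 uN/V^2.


Step 1: Compute numerator: 8 * k * d0^3 = 8 * 8.76 * 3^3 = 1892.16
Step 2: Compute denominator: 27 * eps0 * A = 27 * 8.854e-6 * 55285 = 13.216322
Step 3: Vpi = sqrt(1892.16 / 13.216322)
Vpi = 11.97 V


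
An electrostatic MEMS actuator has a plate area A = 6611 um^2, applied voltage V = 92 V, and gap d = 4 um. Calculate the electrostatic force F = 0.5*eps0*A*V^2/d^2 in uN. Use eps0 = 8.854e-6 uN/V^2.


Step 1: Identify parameters.
eps0 = 8.854e-6 uN/V^2, A = 6611 um^2, V = 92 V, d = 4 um
Step 2: Compute V^2 = 92^2 = 8464
Step 3: Compute d^2 = 4^2 = 16
Step 4: F = 0.5 * 8.854e-6 * 6611 * 8464 / 16
F = 15.482 uN


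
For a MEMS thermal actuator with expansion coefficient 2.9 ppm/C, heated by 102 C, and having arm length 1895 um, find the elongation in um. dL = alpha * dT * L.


Step 1: Convert CTE: alpha = 2.9 ppm/C = 2.9e-6 /C
Step 2: dL = 2.9e-6 * 102 * 1895
dL = 0.5605 um


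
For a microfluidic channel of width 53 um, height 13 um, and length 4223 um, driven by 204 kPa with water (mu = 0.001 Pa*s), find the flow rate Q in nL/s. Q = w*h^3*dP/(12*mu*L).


Step 1: Convert all dimensions to SI (meters).
w = 53e-6 m, h = 13e-6 m, L = 4223e-6 m, dP = 204e3 Pa
Step 2: Q = w * h^3 * dP / (12 * mu * L)
Q = 53e-6 * (13e-6)^3 * 204e3 / (12 * 0.001 * 4223e-6) = 4.6874189e-10 m^3/s
Step 3: Convert Q from m^3/s to nL/s (1 m^3 = 1e12 nL, so multiply by 1e12).
Q = 468.742 nL/s


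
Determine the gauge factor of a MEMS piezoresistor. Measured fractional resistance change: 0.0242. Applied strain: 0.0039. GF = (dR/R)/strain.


Step 1: Identify values.
dR/R = 0.0242, strain = 0.0039
Step 2: GF = (dR/R) / strain = 0.0242 / 0.0039
GF = 6.2


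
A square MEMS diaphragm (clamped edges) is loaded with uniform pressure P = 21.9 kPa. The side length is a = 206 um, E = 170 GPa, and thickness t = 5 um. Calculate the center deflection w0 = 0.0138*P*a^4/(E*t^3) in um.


Step 1: Convert pressure to compatible units (E is in GPa, so P in GPa).
P = 21.9 kPa = 21.9e-6 GPa
Step 2: Compute numerator: 0.0138 * P * a^4.
a^4 = 206^4 = 1800814096
numerator = 0.0138 * 21.9e-6 * 1800814096 = 5.4424e+02
Step 3: Compute denominator: E * t^3 = 170 * 5^3 = 21250
Step 4: w0 = numerator / denominator = 5.4424e+02 / 21250 = 0.0256 um


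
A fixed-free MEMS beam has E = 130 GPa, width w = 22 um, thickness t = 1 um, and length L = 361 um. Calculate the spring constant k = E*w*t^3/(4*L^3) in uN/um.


Step 1: Convert E to consistent units (1 GPa = 1000 uN/um^2).
E = 130 GPa = 130000 uN/um^2
Step 2: Compute t^3 = 1^3 = 1
Step 3: Compute L^3 = 361^3 = 47045881
Step 4: k = 130000 * 22 * 1 / (4 * 47045881)
k = 0.0152 uN/um


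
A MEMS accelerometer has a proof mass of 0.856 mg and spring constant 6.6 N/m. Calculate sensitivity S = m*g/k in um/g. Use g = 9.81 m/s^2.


Step 1: Convert mass: m = 0.856 mg = 8.56e-07 kg
Step 2: S = m * g / k = 8.56e-07 * 9.81 / 6.6
Step 3: S = 1.27e-06 m/g
Step 4: Convert to um/g: S = 1.272 um/g


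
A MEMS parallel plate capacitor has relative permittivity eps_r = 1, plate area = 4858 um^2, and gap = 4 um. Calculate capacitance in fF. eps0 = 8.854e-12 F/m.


Step 1: Convert area to m^2: A = 4858e-12 m^2
Step 2: Convert gap to m: d = 4e-6 m
Step 3: C = eps0 * eps_r * A / d
C = 8.854e-12 * 1 * 4858e-12 / 4e-6
Step 4: Convert to fF (multiply by 1e15).
C = 10.75 fF


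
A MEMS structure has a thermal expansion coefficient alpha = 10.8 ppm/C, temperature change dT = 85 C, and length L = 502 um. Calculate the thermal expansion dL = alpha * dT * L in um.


Step 1: Convert CTE: alpha = 10.8 ppm/C = 10.8e-6 /C
Step 2: dL = 10.8e-6 * 85 * 502
dL = 0.4608 um


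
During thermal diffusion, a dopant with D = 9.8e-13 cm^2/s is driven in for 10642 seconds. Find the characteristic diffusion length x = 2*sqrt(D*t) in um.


Step 1: Compute D*t = 9.8e-13 * 10642 = 1.042916e-08 cm^2
Step 2: sqrt(D*t) = 1.02123e-04 cm
Step 3: x = 2 * 1.02123e-04 cm = 2.04246e-04 cm
Step 4: Convert to um (1 cm = 1e4 um): x = 2.042 um


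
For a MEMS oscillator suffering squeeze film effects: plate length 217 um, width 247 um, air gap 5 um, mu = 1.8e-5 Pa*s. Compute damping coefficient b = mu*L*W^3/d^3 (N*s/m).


Step 1: Convert to SI.
L = 217e-6 m, W = 247e-6 m, d = 5e-6 m
Step 2: W^3 = (247e-6)^3 = 1.51e-11 m^3
Step 3: d^3 = (5e-6)^3 = 1.25e-16 m^3
Step 4: b = 1.8e-5 * 217e-6 * 1.51e-11 / 1.25e-16
b = 4.71e-04 N*s/m


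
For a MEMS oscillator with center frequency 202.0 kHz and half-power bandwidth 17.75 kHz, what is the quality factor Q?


Step 1: Q = f0 / bandwidth
Step 2: Q = 202.0 / 17.75
Q = 11.4


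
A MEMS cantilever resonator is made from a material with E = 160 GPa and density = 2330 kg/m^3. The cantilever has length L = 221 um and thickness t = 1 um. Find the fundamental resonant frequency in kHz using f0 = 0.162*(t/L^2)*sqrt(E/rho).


Step 1: Convert units to SI.
t_SI = 1e-6 m, L_SI = 221e-6 m
Step 2: Calculate sqrt(E/rho).
sqrt(160e9 / 2330) = 8286.71 m/s
Step 3: Compute f0.
f0 = 0.162 * 1e-6 / (221e-6)^2 * 8286.71 = 27486.1 Hz = 27.49 kHz


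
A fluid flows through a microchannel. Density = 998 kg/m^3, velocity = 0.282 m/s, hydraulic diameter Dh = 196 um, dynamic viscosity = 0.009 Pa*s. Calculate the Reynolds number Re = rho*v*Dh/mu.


Step 1: Convert Dh to meters: Dh = 196e-6 m
Step 2: Re = rho * v * Dh / mu
Re = 998 * 0.282 * 196e-6 / 0.009
Re = 6.129


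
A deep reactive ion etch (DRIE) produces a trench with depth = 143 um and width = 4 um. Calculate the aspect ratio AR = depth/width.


Step 1: AR = depth / width
Step 2: AR = 143 / 4
AR = 35.8


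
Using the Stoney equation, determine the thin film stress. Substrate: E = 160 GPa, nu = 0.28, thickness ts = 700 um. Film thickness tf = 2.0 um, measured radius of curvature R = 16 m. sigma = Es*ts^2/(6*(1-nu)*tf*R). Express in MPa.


Step 1: Compute numerator: Es * ts^2 = 160 * 700^2 = 78400000 (GPa*um^2)
Step 2: Compute denominator (R in um): 6*(1-nu)*tf*R = 6*0.72*2.0*16e6 = 138240000.0 (um^2)
Step 3: sigma (GPa) = 78400000 / 138240000.0 = 5.6713e-01 GPa
Step 4: Convert to MPa (x1000): sigma = 567.1 MPa


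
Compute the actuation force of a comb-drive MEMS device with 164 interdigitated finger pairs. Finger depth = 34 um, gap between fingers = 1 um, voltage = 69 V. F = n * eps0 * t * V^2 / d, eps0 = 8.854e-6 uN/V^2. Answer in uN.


Step 1: Parameters: n=164, eps0=8.854e-6 uN/V^2, t=34 um, V=69 V, d=1 um
Step 2: V^2 = 4761
Step 3: F = 164 * 8.854e-6 * 34 * 4761 / 1
F = 235.05 uN


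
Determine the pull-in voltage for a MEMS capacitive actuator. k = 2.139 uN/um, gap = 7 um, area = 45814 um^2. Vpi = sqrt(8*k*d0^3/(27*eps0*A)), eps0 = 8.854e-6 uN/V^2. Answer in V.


Step 1: Compute numerator: 8 * k * d0^3 = 8 * 2.139 * 7^3 = 5869.416
Step 2: Compute denominator: 27 * eps0 * A = 27 * 8.854e-6 * 45814 = 10.952203
Step 3: Vpi = sqrt(5869.416 / 10.952203)
Vpi = 23.15 V


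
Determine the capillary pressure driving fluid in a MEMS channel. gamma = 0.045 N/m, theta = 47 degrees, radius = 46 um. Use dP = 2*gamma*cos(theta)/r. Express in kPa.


Step 1: cos(47 deg) = 0.682
Step 2: Convert r to m: r = 46e-6 m
Step 3: dP = 2 * 0.045 * 0.682 / 46e-6 = 1334.3 Pa
Step 4: Convert Pa to kPa (divide by 1000).
dP = 1.33 kPa


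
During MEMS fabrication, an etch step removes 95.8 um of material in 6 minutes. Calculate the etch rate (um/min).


Step 1: Etch rate = depth / time
Step 2: rate = 95.8 / 6
rate = 15.967 um/min


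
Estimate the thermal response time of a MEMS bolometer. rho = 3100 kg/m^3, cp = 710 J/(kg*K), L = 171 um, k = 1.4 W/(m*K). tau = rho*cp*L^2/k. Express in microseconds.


Step 1: Convert L to m: L = 171e-6 m
Step 2: L^2 = (171e-6)^2 = 2.9241e-08 m^2
Step 3: tau = 3100 * 710 * 2.9241e-08 / 1.4 = 4.597102929e-02 s
Step 4: Convert to microseconds (multiply by 1e6).
tau = 45971.029 us


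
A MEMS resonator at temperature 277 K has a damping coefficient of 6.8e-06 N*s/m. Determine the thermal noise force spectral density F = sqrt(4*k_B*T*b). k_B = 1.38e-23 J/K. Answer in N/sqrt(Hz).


Step 1: Compute 4 * k_B * T * b
= 4 * 1.38e-23 * 277 * 6.8e-06
= 1.0397e-25 N^2/Hz
Step 2: F_noise = sqrt(1.0397e-25)
F_noise = 3.22e-13 N/sqrt(Hz)


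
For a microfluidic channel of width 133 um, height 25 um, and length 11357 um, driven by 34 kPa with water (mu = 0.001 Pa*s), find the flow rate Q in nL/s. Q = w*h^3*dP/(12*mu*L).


Step 1: Convert all dimensions to SI (meters).
w = 133e-6 m, h = 25e-6 m, L = 11357e-6 m, dP = 34e3 Pa
Step 2: Q = w * h^3 * dP / (12 * mu * L)
Q = 133e-6 * (25e-6)^3 * 34e3 / (12 * 0.001 * 11357e-6) = 5.1844861e-10 m^3/s
Step 3: Convert Q from m^3/s to nL/s (1 m^3 = 1e12 nL, so multiply by 1e12).
Q = 518.449 nL/s


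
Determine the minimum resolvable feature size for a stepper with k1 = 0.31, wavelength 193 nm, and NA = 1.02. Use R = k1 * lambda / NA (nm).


Step 1: Identify values: k1 = 0.31, lambda = 193 nm, NA = 1.02
Step 2: R = k1 * lambda / NA
R = 0.31 * 193 / 1.02
R = 58.7 nm


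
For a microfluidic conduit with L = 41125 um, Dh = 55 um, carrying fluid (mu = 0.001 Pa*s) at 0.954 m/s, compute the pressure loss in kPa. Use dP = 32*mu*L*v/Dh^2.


Step 1: Convert to SI: L = 41125e-6 m, Dh = 55e-6 m
Step 2: dP = 32 * 0.001 * 41125e-6 * 0.954 / (55e-6)^2
Step 3: dP = 415029.42 Pa
Step 4: Convert to kPa: dP = 415.03 kPa


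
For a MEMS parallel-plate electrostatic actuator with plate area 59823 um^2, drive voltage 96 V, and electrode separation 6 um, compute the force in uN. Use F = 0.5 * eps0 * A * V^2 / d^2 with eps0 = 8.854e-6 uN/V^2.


Step 1: Identify parameters.
eps0 = 8.854e-6 uN/V^2, A = 59823 um^2, V = 96 V, d = 6 um
Step 2: Compute V^2 = 96^2 = 9216
Step 3: Compute d^2 = 6^2 = 36
Step 4: F = 0.5 * 8.854e-6 * 59823 * 9216 / 36
F = 67.798 uN


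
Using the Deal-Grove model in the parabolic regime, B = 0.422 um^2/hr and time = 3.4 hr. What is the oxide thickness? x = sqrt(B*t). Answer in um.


Step 1: Compute B*t = 0.422 * 3.4 = 1.4348
Step 2: x = sqrt(1.4348)
x = 1.198 um


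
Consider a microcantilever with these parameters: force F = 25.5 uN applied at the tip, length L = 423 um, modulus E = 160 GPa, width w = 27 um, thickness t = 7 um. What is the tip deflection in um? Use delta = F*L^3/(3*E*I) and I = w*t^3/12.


Step 1: Calculate the second moment of area.
I = w * t^3 / 12 = 27 * 7^3 / 12 = 771.75 um^4
Step 2: Convert E to consistent units (1 GPa = 1000 uN/um^2).
E = 160 GPa = 160000 uN/um^2
Step 3: Calculate tip deflection.
delta = F * L^3 / (3 * E * I)
delta = 25.5 * 423^3 / (3 * 160000 * 771.75)
delta = 5.2101 um


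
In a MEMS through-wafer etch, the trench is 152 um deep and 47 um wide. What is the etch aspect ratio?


Step 1: AR = depth / width
Step 2: AR = 152 / 47
AR = 3.2


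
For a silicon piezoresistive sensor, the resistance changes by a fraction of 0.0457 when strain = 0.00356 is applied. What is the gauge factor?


Step 1: Identify values.
dR/R = 0.0457, strain = 0.00356
Step 2: GF = (dR/R) / strain = 0.0457 / 0.00356
GF = 12.8


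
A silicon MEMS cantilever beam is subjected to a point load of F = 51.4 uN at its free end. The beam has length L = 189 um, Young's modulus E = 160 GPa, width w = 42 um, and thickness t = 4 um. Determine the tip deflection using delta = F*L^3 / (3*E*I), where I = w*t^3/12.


Step 1: Calculate the second moment of area.
I = w * t^3 / 12 = 42 * 4^3 / 12 = 224.0 um^4
Step 2: Convert E to consistent units (1 GPa = 1000 uN/um^2).
E = 160 GPa = 160000 uN/um^2
Step 3: Calculate tip deflection.
delta = F * L^3 / (3 * E * I)
delta = 51.4 * 189^3 / (3 * 160000 * 224.0)
delta = 3.2274 um


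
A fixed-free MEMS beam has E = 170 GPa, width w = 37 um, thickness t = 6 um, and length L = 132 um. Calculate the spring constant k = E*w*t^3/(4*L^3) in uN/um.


Step 1: Convert E to consistent units (1 GPa = 1000 uN/um^2).
E = 170 GPa = 170000 uN/um^2
Step 2: Compute t^3 = 6^3 = 216
Step 3: Compute L^3 = 132^3 = 2299968
Step 4: k = 170000 * 37 * 216 / (4 * 2299968)
k = 147.6803 uN/um


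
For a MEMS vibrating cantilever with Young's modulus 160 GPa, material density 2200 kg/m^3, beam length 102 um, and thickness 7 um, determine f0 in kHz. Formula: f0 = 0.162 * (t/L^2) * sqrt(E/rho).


Step 1: Convert units to SI.
t_SI = 7e-6 m, L_SI = 102e-6 m
Step 2: Calculate sqrt(E/rho).
sqrt(160e9 / 2200) = 8528.03 m/s
Step 3: Compute f0.
f0 = 0.162 * 7e-6 / (102e-6)^2 * 8528.03 = 929525.8 Hz = 929.53 kHz


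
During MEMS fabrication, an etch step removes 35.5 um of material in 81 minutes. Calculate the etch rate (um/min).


Step 1: Etch rate = depth / time
Step 2: rate = 35.5 / 81
rate = 0.438 um/min


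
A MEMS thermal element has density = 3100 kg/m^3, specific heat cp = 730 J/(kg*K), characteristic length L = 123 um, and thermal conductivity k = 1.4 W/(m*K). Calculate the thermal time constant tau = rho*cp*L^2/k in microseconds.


Step 1: Convert L to m: L = 123e-6 m
Step 2: L^2 = (123e-6)^2 = 1.5129e-08 m^2
Step 3: tau = 3100 * 730 * 1.5129e-08 / 1.4 = 2.445494786e-02 s
Step 4: Convert to microseconds (multiply by 1e6).
tau = 24454.948 us


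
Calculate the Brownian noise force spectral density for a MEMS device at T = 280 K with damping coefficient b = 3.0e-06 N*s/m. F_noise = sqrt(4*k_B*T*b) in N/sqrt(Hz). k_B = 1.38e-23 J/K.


Step 1: Compute 4 * k_B * T * b
= 4 * 1.38e-23 * 280 * 3.0e-06
= 4.6368e-26 N^2/Hz
Step 2: F_noise = sqrt(4.6368e-26)
F_noise = 2.15e-13 N/sqrt(Hz)


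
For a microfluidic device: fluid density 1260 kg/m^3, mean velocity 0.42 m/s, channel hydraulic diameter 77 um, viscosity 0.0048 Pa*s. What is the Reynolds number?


Step 1: Convert Dh to meters: Dh = 77e-6 m
Step 2: Re = rho * v * Dh / mu
Re = 1260 * 0.42 * 77e-6 / 0.0048
Re = 8.489


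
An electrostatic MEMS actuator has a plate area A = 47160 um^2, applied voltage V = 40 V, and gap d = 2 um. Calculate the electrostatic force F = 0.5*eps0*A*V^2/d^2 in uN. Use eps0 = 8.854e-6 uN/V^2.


Step 1: Identify parameters.
eps0 = 8.854e-6 uN/V^2, A = 47160 um^2, V = 40 V, d = 2 um
Step 2: Compute V^2 = 40^2 = 1600
Step 3: Compute d^2 = 2^2 = 4
Step 4: F = 0.5 * 8.854e-6 * 47160 * 1600 / 4
F = 83.511 uN


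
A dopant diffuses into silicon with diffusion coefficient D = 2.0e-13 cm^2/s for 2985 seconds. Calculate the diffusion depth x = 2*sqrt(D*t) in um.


Step 1: Compute D*t = 2.0e-13 * 2985 = 5.97e-10 cm^2
Step 2: sqrt(D*t) = 2.4434e-05 cm
Step 3: x = 2 * 2.4434e-05 cm = 4.8868e-05 cm
Step 4: Convert to um (1 cm = 1e4 um): x = 0.489 um


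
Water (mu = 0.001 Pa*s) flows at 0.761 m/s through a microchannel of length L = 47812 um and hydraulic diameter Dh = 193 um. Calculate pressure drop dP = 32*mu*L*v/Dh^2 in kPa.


Step 1: Convert to SI: L = 47812e-6 m, Dh = 193e-6 m
Step 2: dP = 32 * 0.001 * 47812e-6 * 0.761 / (193e-6)^2
Step 3: dP = 31257.69 Pa
Step 4: Convert to kPa: dP = 31.26 kPa


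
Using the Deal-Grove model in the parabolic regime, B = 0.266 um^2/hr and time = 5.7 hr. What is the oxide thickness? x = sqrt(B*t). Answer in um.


Step 1: Compute B*t = 0.266 * 5.7 = 1.5162
Step 2: x = sqrt(1.5162)
x = 1.231 um


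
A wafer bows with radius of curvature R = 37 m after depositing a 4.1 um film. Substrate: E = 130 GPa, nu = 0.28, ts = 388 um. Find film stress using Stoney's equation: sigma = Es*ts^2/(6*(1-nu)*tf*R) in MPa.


Step 1: Compute numerator: Es * ts^2 = 130 * 388^2 = 19570720 (GPa*um^2)
Step 2: Compute denominator (R in um): 6*(1-nu)*tf*R = 6*0.72*4.1*37e6 = 655344000.0 (um^2)
Step 3: sigma (GPa) = 19570720 / 655344000.0 = 2.9863e-02 GPa
Step 4: Convert to MPa (x1000): sigma = 29.9 MPa


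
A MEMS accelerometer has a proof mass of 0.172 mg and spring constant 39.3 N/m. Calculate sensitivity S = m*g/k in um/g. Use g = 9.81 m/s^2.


Step 1: Convert mass: m = 0.172 mg = 1.72e-07 kg
Step 2: S = m * g / k = 1.72e-07 * 9.81 / 39.3
Step 3: S = 4.29e-08 m/g
Step 4: Convert to um/g: S = 0.043 um/g


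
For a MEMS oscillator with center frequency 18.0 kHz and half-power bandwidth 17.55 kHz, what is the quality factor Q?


Step 1: Q = f0 / bandwidth
Step 2: Q = 18.0 / 17.55
Q = 1.0


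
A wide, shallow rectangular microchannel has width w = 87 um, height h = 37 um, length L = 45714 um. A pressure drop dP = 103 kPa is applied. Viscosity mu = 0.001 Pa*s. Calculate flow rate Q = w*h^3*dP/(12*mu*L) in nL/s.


Step 1: Convert all dimensions to SI (meters).
w = 87e-6 m, h = 37e-6 m, L = 45714e-6 m, dP = 103e3 Pa
Step 2: Q = w * h^3 * dP / (12 * mu * L)
Q = 87e-6 * (37e-6)^3 * 103e3 / (12 * 0.001 * 45714e-6) = 8.274298e-10 m^3/s
Step 3: Convert Q from m^3/s to nL/s (1 m^3 = 1e12 nL, so multiply by 1e12).
Q = 827.43 nL/s


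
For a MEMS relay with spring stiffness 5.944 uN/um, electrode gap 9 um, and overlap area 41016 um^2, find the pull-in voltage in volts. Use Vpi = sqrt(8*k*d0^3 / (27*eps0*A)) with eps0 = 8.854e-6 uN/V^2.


Step 1: Compute numerator: 8 * k * d0^3 = 8 * 5.944 * 9^3 = 34665.408
Step 2: Compute denominator: 27 * eps0 * A = 27 * 8.854e-6 * 41016 = 9.805203
Step 3: Vpi = sqrt(34665.408 / 9.805203)
Vpi = 59.46 V


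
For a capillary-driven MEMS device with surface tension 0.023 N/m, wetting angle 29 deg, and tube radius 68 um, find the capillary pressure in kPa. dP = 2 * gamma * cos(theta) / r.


Step 1: cos(29 deg) = 0.8746
Step 2: Convert r to m: r = 68e-6 m
Step 3: dP = 2 * 0.023 * 0.8746 / 68e-6 = 591.6 Pa
Step 4: Convert Pa to kPa (divide by 1000).
dP = 0.59 kPa


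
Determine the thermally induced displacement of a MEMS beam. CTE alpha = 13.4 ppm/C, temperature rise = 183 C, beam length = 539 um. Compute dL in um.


Step 1: Convert CTE: alpha = 13.4 ppm/C = 13.4e-6 /C
Step 2: dL = 13.4e-6 * 183 * 539
dL = 1.3217 um


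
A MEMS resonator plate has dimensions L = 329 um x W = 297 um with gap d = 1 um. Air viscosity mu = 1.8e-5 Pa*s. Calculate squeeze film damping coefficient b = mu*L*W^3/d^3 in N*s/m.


Step 1: Convert to SI.
L = 329e-6 m, W = 297e-6 m, d = 1e-6 m
Step 2: W^3 = (297e-6)^3 = 2.62e-11 m^3
Step 3: d^3 = (1e-6)^3 = 1.00e-18 m^3
Step 4: b = 1.8e-5 * 329e-6 * 2.62e-11 / 1.00e-18
b = 1.55e-01 N*s/m


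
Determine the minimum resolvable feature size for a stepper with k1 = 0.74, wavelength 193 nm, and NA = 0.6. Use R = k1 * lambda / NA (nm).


Step 1: Identify values: k1 = 0.74, lambda = 193 nm, NA = 0.6
Step 2: R = k1 * lambda / NA
R = 0.74 * 193 / 0.6
R = 238.0 nm


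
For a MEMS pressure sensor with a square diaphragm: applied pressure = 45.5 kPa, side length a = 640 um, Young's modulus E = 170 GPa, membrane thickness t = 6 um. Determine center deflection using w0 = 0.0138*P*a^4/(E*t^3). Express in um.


Step 1: Convert pressure to compatible units (E is in GPa, so P in GPa).
P = 45.5 kPa = 45.5e-6 GPa
Step 2: Compute numerator: 0.0138 * P * a^4.
a^4 = 640^4 = 167772160000
numerator = 0.0138 * 45.5e-6 * 167772160000 = 1.053441e+05
Step 3: Compute denominator: E * t^3 = 170 * 6^3 = 36720
Step 4: w0 = numerator / denominator = 1.053441e+05 / 36720 = 2.8688 um


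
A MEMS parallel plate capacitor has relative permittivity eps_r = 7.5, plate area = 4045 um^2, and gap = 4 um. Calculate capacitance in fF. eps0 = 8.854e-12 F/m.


Step 1: Convert area to m^2: A = 4045e-12 m^2
Step 2: Convert gap to m: d = 4e-6 m
Step 3: C = eps0 * eps_r * A / d
C = 8.854e-12 * 7.5 * 4045e-12 / 4e-6
Step 4: Convert to fF (multiply by 1e15).
C = 67.15 fF


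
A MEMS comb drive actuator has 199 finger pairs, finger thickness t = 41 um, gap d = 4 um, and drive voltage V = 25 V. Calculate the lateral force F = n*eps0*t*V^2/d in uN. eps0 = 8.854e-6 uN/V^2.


Step 1: Parameters: n=199, eps0=8.854e-6 uN/V^2, t=41 um, V=25 V, d=4 um
Step 2: V^2 = 625
Step 3: F = 199 * 8.854e-6 * 41 * 625 / 4
F = 11.287 uN


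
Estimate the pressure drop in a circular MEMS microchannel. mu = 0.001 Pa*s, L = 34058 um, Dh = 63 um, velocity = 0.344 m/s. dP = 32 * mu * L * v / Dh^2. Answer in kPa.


Step 1: Convert to SI: L = 34058e-6 m, Dh = 63e-6 m
Step 2: dP = 32 * 0.001 * 34058e-6 * 0.344 / (63e-6)^2
Step 3: dP = 94459.68 Pa
Step 4: Convert to kPa: dP = 94.46 kPa


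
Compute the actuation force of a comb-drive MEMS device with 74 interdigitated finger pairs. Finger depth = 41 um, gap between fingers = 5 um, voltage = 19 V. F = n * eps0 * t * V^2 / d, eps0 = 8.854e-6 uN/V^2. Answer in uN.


Step 1: Parameters: n=74, eps0=8.854e-6 uN/V^2, t=41 um, V=19 V, d=5 um
Step 2: V^2 = 361
Step 3: F = 74 * 8.854e-6 * 41 * 361 / 5
F = 1.94 uN


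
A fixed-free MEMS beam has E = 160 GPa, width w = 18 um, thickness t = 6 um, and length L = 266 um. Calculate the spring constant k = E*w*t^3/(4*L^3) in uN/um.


Step 1: Convert E to consistent units (1 GPa = 1000 uN/um^2).
E = 160 GPa = 160000 uN/um^2
Step 2: Compute t^3 = 6^3 = 216
Step 3: Compute L^3 = 266^3 = 18821096
Step 4: k = 160000 * 18 * 216 / (4 * 18821096)
k = 8.2631 uN/um


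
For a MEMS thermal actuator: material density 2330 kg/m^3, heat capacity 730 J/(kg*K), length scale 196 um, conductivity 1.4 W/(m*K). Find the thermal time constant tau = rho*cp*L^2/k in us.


Step 1: Convert L to m: L = 196e-6 m
Step 2: L^2 = (196e-6)^2 = 3.8416e-08 m^2
Step 3: tau = 2330 * 730 * 3.8416e-08 / 1.4 = 4.6672696e-02 s
Step 4: Convert to microseconds (multiply by 1e6).
tau = 46672.696 us


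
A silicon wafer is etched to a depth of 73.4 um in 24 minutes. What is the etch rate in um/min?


Step 1: Etch rate = depth / time
Step 2: rate = 73.4 / 24
rate = 3.058 um/min


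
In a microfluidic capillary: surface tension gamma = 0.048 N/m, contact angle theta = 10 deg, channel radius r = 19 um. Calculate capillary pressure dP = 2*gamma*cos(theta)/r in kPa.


Step 1: cos(10 deg) = 0.9848
Step 2: Convert r to m: r = 19e-6 m
Step 3: dP = 2 * 0.048 * 0.9848 / 19e-6 = 4975.8 Pa
Step 4: Convert Pa to kPa (divide by 1000).
dP = 4.98 kPa


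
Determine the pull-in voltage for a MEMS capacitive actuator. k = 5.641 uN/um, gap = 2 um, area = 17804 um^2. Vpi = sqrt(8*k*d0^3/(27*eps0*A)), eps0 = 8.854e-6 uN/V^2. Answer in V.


Step 1: Compute numerator: 8 * k * d0^3 = 8 * 5.641 * 2^3 = 361.024
Step 2: Compute denominator: 27 * eps0 * A = 27 * 8.854e-6 * 17804 = 4.256189
Step 3: Vpi = sqrt(361.024 / 4.256189)
Vpi = 9.21 V


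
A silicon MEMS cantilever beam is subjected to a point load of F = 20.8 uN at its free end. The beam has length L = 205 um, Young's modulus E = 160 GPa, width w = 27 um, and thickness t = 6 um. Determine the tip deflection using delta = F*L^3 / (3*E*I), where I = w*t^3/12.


Step 1: Calculate the second moment of area.
I = w * t^3 / 12 = 27 * 6^3 / 12 = 486.0 um^4
Step 2: Convert E to consistent units (1 GPa = 1000 uN/um^2).
E = 160 GPa = 160000 uN/um^2
Step 3: Calculate tip deflection.
delta = F * L^3 / (3 * E * I)
delta = 20.8 * 205^3 / (3 * 160000 * 486.0)
delta = 0.7682 um


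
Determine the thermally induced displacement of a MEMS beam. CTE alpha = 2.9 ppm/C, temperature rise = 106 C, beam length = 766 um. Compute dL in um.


Step 1: Convert CTE: alpha = 2.9 ppm/C = 2.9e-6 /C
Step 2: dL = 2.9e-6 * 106 * 766
dL = 0.2355 um


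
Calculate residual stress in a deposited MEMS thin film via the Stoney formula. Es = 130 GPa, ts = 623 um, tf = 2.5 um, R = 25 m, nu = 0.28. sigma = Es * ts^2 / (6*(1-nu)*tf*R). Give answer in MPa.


Step 1: Compute numerator: Es * ts^2 = 130 * 623^2 = 50456770 (GPa*um^2)
Step 2: Compute denominator (R in um): 6*(1-nu)*tf*R = 6*0.72*2.5*25e6 = 270000000.0 (um^2)
Step 3: sigma (GPa) = 50456770 / 270000000.0 = 1.86877e-01 GPa
Step 4: Convert to MPa (x1000): sigma = 186.9 MPa


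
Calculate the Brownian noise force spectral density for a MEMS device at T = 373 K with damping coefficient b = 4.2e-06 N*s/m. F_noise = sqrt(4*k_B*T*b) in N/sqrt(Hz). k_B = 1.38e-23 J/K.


Step 1: Compute 4 * k_B * T * b
= 4 * 1.38e-23 * 373 * 4.2e-06
= 8.6476e-26 N^2/Hz
Step 2: F_noise = sqrt(8.6476e-26)
F_noise = 2.94e-13 N/sqrt(Hz)


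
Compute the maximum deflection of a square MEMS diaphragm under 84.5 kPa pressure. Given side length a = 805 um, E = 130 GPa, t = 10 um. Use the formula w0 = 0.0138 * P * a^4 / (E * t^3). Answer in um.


Step 1: Convert pressure to compatible units (E is in GPa, so P in GPa).
P = 84.5 kPa = 84.5e-6 GPa
Step 2: Compute numerator: 0.0138 * P * a^4.
a^4 = 805^4 = 419936400625
numerator = 0.0138 * 84.5e-6 * 419936400625 = 4.896878e+05
Step 3: Compute denominator: E * t^3 = 130 * 10^3 = 130000
Step 4: w0 = numerator / denominator = 4.896878e+05 / 130000 = 3.7668 um


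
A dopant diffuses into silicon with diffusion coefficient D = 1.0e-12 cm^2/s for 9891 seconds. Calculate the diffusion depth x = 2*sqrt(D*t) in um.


Step 1: Compute D*t = 1.0e-12 * 9891 = 9.891e-09 cm^2
Step 2: sqrt(D*t) = 9.94535e-05 cm
Step 3: x = 2 * 9.94535e-05 cm = 1.98907e-04 cm
Step 4: Convert to um (1 cm = 1e4 um): x = 1.989 um


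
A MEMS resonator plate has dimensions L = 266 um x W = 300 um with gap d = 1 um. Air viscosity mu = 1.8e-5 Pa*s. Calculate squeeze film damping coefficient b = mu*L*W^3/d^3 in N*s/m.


Step 1: Convert to SI.
L = 266e-6 m, W = 300e-6 m, d = 1e-6 m
Step 2: W^3 = (300e-6)^3 = 2.70e-11 m^3
Step 3: d^3 = (1e-6)^3 = 1.00e-18 m^3
Step 4: b = 1.8e-5 * 266e-6 * 2.70e-11 / 1.00e-18
b = 1.29e-01 N*s/m


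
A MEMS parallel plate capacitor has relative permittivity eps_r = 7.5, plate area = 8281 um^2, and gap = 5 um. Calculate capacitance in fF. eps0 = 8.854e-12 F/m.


Step 1: Convert area to m^2: A = 8281e-12 m^2
Step 2: Convert gap to m: d = 5e-6 m
Step 3: C = eps0 * eps_r * A / d
C = 8.854e-12 * 7.5 * 8281e-12 / 5e-6
Step 4: Convert to fF (multiply by 1e15).
C = 109.98 fF


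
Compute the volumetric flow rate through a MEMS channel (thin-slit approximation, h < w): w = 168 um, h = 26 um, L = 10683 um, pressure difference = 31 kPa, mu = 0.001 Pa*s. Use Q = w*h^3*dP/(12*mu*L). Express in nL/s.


Step 1: Convert all dimensions to SI (meters).
w = 168e-6 m, h = 26e-6 m, L = 10683e-6 m, dP = 31e3 Pa
Step 2: Q = w * h^3 * dP / (12 * mu * L)
Q = 168e-6 * (26e-6)^3 * 31e3 / (12 * 0.001 * 10683e-6) = 7.140301e-10 m^3/s
Step 3: Convert Q from m^3/s to nL/s (1 m^3 = 1e12 nL, so multiply by 1e12).
Q = 714.03 nL/s


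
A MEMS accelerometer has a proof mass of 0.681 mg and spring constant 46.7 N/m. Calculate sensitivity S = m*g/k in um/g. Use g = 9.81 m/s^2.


Step 1: Convert mass: m = 0.681 mg = 6.81e-07 kg
Step 2: S = m * g / k = 6.81e-07 * 9.81 / 46.7
Step 3: S = 1.43e-07 m/g
Step 4: Convert to um/g: S = 0.143 um/g


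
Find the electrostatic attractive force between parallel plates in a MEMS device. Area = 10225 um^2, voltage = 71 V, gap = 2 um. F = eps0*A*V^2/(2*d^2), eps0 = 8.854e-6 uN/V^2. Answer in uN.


Step 1: Identify parameters.
eps0 = 8.854e-6 uN/V^2, A = 10225 um^2, V = 71 V, d = 2 um
Step 2: Compute V^2 = 71^2 = 5041
Step 3: Compute d^2 = 2^2 = 4
Step 4: F = 0.5 * 8.854e-6 * 10225 * 5041 / 4
F = 57.047 uN


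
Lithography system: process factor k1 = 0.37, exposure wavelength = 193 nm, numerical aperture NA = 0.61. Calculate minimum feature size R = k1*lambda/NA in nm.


Step 1: Identify values: k1 = 0.37, lambda = 193 nm, NA = 0.61
Step 2: R = k1 * lambda / NA
R = 0.37 * 193 / 0.61
R = 117.1 nm


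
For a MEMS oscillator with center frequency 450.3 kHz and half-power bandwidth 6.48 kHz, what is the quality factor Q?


Step 1: Q = f0 / bandwidth
Step 2: Q = 450.3 / 6.48
Q = 69.5


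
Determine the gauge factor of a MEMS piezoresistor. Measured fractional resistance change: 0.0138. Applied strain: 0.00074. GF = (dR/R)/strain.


Step 1: Identify values.
dR/R = 0.0138, strain = 0.00074
Step 2: GF = (dR/R) / strain = 0.0138 / 0.00074
GF = 18.6


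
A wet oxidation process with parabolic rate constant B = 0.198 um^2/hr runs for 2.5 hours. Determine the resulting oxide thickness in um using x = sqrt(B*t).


Step 1: Compute B*t = 0.198 * 2.5 = 0.495
Step 2: x = sqrt(0.495)
x = 0.704 um


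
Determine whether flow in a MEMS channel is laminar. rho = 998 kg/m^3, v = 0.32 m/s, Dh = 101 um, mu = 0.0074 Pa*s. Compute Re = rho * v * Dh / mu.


Step 1: Convert Dh to meters: Dh = 101e-6 m
Step 2: Re = rho * v * Dh / mu
Re = 998 * 0.32 * 101e-6 / 0.0074
Re = 4.359
Since Re = 4.359 is below ~2300, the flow is laminar.


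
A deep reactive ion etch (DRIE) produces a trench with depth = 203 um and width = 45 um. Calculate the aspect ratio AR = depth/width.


Step 1: AR = depth / width
Step 2: AR = 203 / 45
AR = 4.5


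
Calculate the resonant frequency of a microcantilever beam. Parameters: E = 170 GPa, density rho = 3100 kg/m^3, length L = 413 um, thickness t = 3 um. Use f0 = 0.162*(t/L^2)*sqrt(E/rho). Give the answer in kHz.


Step 1: Convert units to SI.
t_SI = 3e-6 m, L_SI = 413e-6 m
Step 2: Calculate sqrt(E/rho).
sqrt(170e9 / 3100) = 7405.32 m/s
Step 3: Compute f0.
f0 = 0.162 * 3e-6 / (413e-6)^2 * 7405.32 = 21099.9 Hz = 21.1 kHz


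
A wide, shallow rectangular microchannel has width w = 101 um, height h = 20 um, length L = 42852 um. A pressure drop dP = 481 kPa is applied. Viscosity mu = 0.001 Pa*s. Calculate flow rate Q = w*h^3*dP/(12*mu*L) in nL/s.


Step 1: Convert all dimensions to SI (meters).
w = 101e-6 m, h = 20e-6 m, L = 42852e-6 m, dP = 481e3 Pa
Step 2: Q = w * h^3 * dP / (12 * mu * L)
Q = 101e-6 * (20e-6)^3 * 481e3 / (12 * 0.001 * 42852e-6) = 7.5579514e-10 m^3/s
Step 3: Convert Q from m^3/s to nL/s (1 m^3 = 1e12 nL, so multiply by 1e12).
Q = 755.795 nL/s


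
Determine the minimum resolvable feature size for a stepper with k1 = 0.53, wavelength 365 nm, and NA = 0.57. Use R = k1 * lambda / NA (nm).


Step 1: Identify values: k1 = 0.53, lambda = 365 nm, NA = 0.57
Step 2: R = k1 * lambda / NA
R = 0.53 * 365 / 0.57
R = 339.4 nm


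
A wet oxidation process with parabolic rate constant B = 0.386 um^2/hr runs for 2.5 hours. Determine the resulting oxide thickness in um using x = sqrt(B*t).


Step 1: Compute B*t = 0.386 * 2.5 = 0.965
Step 2: x = sqrt(0.965)
x = 0.982 um


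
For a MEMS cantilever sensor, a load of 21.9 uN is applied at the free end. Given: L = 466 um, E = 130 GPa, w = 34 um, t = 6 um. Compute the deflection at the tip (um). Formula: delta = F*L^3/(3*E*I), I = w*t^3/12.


Step 1: Calculate the second moment of area.
I = w * t^3 / 12 = 34 * 6^3 / 12 = 612.0 um^4
Step 2: Convert E to consistent units (1 GPa = 1000 uN/um^2).
E = 130 GPa = 130000 uN/um^2
Step 3: Calculate tip deflection.
delta = F * L^3 / (3 * E * I)
delta = 21.9 * 466^3 / (3 * 130000 * 612.0)
delta = 9.2851 um


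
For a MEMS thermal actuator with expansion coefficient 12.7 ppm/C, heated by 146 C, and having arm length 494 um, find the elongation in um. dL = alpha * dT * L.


Step 1: Convert CTE: alpha = 12.7 ppm/C = 12.7e-6 /C
Step 2: dL = 12.7e-6 * 146 * 494
dL = 0.916 um
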